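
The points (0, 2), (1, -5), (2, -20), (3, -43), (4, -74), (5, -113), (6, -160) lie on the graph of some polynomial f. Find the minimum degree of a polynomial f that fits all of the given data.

Forward differences of the values at u = 0, 1, 2, 3, 4, 5, 6:
  f  : 2  -5  -20  -43  -74  -113  -160
  Δ  : -7  -15  -23  -31  -39  -47
  Δ^2: -8  -8  -8  -8  -8
  Δ^3: 0  0  0  0
  Δ^4: 0  0  0
  Δ^5: 0  0
  Δ^6: 0
The second differences are constant (-8) and nonzero, while all higher differences vanish, so the minimal degree is 2.

2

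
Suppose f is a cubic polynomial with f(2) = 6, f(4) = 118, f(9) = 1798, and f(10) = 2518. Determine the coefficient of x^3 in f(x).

3

Write f(x) = ax^3 + bx^2 + cx + d. Substituting each data point gives a linear system:
  8a + 4b + 2c + d = 6
  64a + 16b + 4c + d = 118
  729a + 81b + 9c + d = 1798
  1000a + 100b + 10c + d = 2518
Solving the system yields a = 3, b = -5, c = 2, d = -2.
So f(x) = 3x^3 - 5x^2 + 2x - 2.
The leading coefficient is 3.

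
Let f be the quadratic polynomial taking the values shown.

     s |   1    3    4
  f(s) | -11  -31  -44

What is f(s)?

f(s) = -s^2 - 6s - 4

Write f(s) = as^2 + bs + c. Substituting each data point gives a linear system:
  a + b + c = -11
  9a + 3b + c = -31
  16a + 4b + c = -44
Solving the system yields a = -1, b = -6, c = -4.
So f(s) = -s^2 - 6s - 4.
Check: f(4) = -44. ✓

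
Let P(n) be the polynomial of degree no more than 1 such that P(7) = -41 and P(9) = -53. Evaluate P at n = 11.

Write P(n) = an + b. Substituting each data point gives a linear system:
  7a + b = -41
  9a + b = -53
Solving the system yields a = -6, b = 1.
So P(n) = -6n + 1.
Then P(11) = -65.

-65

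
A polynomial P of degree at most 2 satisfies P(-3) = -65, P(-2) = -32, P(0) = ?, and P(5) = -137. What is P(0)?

The 3 known points determine the degree-2 polynomial uniquely.
Write P(x) = ax^2 + bx + c. Substituting each data point gives a linear system:
  9a - 3b + c = -65
  4a - 2b + c = -32
  25a + 5b + c = -137
Solving the system yields a = -6, b = 3, c = -2.
So P(x) = -6x² + 3x - 2.
Then P(0) = -2.

-2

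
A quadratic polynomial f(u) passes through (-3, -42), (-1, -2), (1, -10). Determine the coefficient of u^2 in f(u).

-6

Write f(u) = au^2 + bu + c. Substituting each data point gives a linear system:
  9a - 3b + c = -42
  a - b + c = -2
  a + b + c = -10
Solving the system yields a = -6, b = -4, c = 0.
So f(u) = -6u^2 - 4u.
The leading coefficient is -6.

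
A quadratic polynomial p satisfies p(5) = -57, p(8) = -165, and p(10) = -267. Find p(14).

-543

Write p(u) = au^2 + bu + c. Substituting each data point gives a linear system:
  25a + 5b + c = -57
  64a + 8b + c = -165
  100a + 10b + c = -267
Solving the system yields a = -3, b = 3, c = 3.
So p(u) = -3u² + 3u + 3.
Then p(14) = -543.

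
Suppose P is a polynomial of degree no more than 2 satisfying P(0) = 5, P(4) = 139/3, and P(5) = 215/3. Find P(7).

421/3

Write P(n) = an^2 + bn + c. Substituting each data point gives a linear system:
  c = 5
  16a + 4b + c = 139/3
  25a + 5b + c = 215/3
Solving the system yields a = 3, b = -5/3, c = 5.
So P(n) = 3n^2 - (5/3)n + 5.
Then P(7) = 421/3.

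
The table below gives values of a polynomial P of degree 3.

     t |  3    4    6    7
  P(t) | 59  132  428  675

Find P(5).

251

Using the Lagrange interpolation formula with nodes 3, 4, 6, 7:
  L_0(t) = (t - 4)(t - 6)(t - 7) / -12
  L_1(t) = (t - 3)(t - 6)(t - 7) / 6
  L_2(t) = (t - 3)(t - 4)(t - 7) / -6
  L_3(t) = (t - 3)(t - 4)(t - 6) / 12
Then P(t) = 59·L_0(t) + 132·L_1(t) + 428·L_2(t) + 675·L_3(t).
Expanding and collecting terms gives P(t) = 2t^3 - t^2 + 6t - 4.
Evaluating at t = 5: P(5) = 251.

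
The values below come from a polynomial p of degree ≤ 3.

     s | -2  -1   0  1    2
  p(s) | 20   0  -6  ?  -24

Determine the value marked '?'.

-10

The 4 known points determine the degree-3 polynomial uniquely.
Write p(s) = as^3 + bs^2 + cs + d. Substituting each data point gives a linear system:
  -8a + 4b - 2c + d = 20
  -a + b - c + d = 0
  d = -6
  8a + 4b + 2c + d = -24
Solving the system yields a = -2, b = 1, c = -3, d = -6.
So p(s) = -2s³ + s² - 3s - 6.
Then p(1) = -10.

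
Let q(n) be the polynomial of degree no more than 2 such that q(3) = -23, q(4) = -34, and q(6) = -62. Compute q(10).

Write q(n) = an^2 + bn + c. Substituting each data point gives a linear system:
  9a + 3b + c = -23
  16a + 4b + c = -34
  36a + 6b + c = -62
Solving the system yields a = -1, b = -4, c = -2.
So q(n) = -n² - 4n - 2.
Then q(10) = -142.

-142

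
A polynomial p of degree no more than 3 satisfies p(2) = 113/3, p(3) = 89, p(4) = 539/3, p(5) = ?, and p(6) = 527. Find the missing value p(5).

On equispaced nodes a degree-3 polynomial has vanishing fourth forward difference, so
  p(2) - 4·p(3) + 6·p(4) - 4·p(5) + p(6) = 0.
Substituting the known values and solving for p(5):
  -4·p(5) = -3860/3
  p(5) = 965/3.

965/3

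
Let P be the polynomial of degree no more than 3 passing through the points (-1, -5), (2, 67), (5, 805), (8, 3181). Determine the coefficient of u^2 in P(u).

Write P(u) = au^3 + bu^2 + cu + d. Substituting each data point gives a linear system:
  -a + b - c + d = -5
  8a + 4b + 2c + d = 67
  125a + 25b + 5c + d = 805
  512a + 64b + 8c + d = 3181
Solving the system yields a = 6, b = 1, c = 5, d = 5.
So P(u) = 6u³ + u² + 5u + 5.
The coefficient of u^2 is 1.

1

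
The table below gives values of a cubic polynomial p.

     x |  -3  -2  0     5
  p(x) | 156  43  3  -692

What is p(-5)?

748

Write p(x) = ax^3 + bx^2 + cx + d. Substituting each data point gives a linear system:
  -27a + 9b - 3c + d = 156
  -8a + 4b - 2c + d = 43
  d = 3
  125a + 25b + 5c + d = -692
Solving the system yields a = -6, b = 1, c = 6, d = 3.
So p(x) = -6x³ + x² + 6x + 3.
Then p(-5) = 748.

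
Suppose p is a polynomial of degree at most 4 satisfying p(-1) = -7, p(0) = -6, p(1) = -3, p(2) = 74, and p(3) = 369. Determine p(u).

Using the Lagrange interpolation formula with nodes -1, 0, 1, 2, 3:
  L_0(u) = u(u - 1)(u - 2)(u - 3) / 24
  L_1(u) = (u + 1)(u - 1)(u - 2)(u - 3) / -6
  L_2(u) = (u + 1)u(u - 2)(u - 3) / 4
  L_3(u) = (u + 1)u(u - 1)(u - 3) / -6
  L_4(u) = (u + 1)u(u - 1)(u - 2) / 24
Then p(u) = -7·L_0(u) - 6·L_1(u) - 3·L_2(u) + 74·L_3(u) + 369·L_4(u).
Expanding and collecting terms gives p(u) = 3u^4 + 6u^3 - 2u^2 - 4u - 6.
Check: p(-1) = -7. ✓

p(u) = 3u^4 + 6u^3 - 2u^2 - 4u - 6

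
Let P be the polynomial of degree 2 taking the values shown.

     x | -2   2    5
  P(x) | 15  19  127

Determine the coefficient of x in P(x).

Write P(x) = ax^2 + bx + c. Substituting each data point gives a linear system:
  4a - 2b + c = 15
  4a + 2b + c = 19
  25a + 5b + c = 127
Solving the system yields a = 5, b = 1, c = -3.
So P(x) = 5x² + x - 3.
The coefficient of x is 1.

1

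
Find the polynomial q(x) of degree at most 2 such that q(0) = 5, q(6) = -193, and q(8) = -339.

q(x) = -5x^2 - 3x + 5

Using the Lagrange interpolation formula with nodes 0, 6, 8:
  L_0(x) = (x - 6)(x - 8) / 48
  L_1(x) = x(x - 8) / -12
  L_2(x) = x(x - 6) / 16
Then q(x) = 5·L_0(x) - 193·L_1(x) - 339·L_2(x).
Expanding and collecting terms gives q(x) = -5x^2 - 3x + 5.
Check: q(0) = 5. ✓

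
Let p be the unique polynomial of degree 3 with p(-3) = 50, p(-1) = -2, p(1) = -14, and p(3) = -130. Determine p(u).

p(u) = -3u^3 - 4u^2 - 3u - 4

Using the Lagrange interpolation formula with nodes -3, -1, 1, 3:
  L_0(u) = (u + 1)(u - 1)(u - 3) / -48
  L_1(u) = (u + 3)(u - 1)(u - 3) / 16
  L_2(u) = (u + 3)(u + 1)(u - 3) / -16
  L_3(u) = (u + 3)(u + 1)(u - 1) / 48
Then p(u) = 50·L_0(u) - 2·L_1(u) - 14·L_2(u) - 130·L_3(u).
Expanding and collecting terms gives p(u) = -3u^3 - 4u^2 - 3u - 4.
Check: p(3) = -130. ✓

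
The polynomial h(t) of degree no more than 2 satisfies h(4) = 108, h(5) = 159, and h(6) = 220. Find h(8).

Write h(t) = at^2 + bt + c. Substituting each data point gives a linear system:
  16a + 4b + c = 108
  25a + 5b + c = 159
  36a + 6b + c = 220
Solving the system yields a = 5, b = 6, c = 4.
So h(t) = 5t^2 + 6t + 4.
Then h(8) = 372.

372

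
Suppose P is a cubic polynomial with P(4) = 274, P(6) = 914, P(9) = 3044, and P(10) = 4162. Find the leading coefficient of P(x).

4

Write P(x) = ax^3 + bx^2 + cx + d. Substituting each data point gives a linear system:
  64a + 16b + 4c + d = 274
  216a + 36b + 6c + d = 914
  729a + 81b + 9c + d = 3044
  1000a + 100b + 10c + d = 4162
Solving the system yields a = 4, b = 2, c = -4, d = 2.
So P(x) = 4x^3 + 2x^2 - 4x + 2.
The leading coefficient is 4.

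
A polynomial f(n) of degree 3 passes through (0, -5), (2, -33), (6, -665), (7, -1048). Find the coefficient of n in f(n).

Write f(n) = an^3 + bn^2 + cn + d. Substituting each data point gives a linear system:
  d = -5
  8a + 4b + 2c + d = -33
  216a + 36b + 6c + d = -665
  343a + 49b + 7c + d = -1048
Solving the system yields a = -3, b = 0, c = -2, d = -5.
So f(n) = -3n^3 - 2n - 5.
The coefficient of n is -2.

-2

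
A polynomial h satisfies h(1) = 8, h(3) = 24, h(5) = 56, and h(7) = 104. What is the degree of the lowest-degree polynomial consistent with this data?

2

Forward differences of the values at n = 1, 3, 5, 7:
  h  : 8  24  56  104
  Δ  : 16  32  48
  Δ^2: 16  16
  Δ^3: 0
The second differences are constant (16) and nonzero, while all higher differences vanish, so the minimal degree is 2.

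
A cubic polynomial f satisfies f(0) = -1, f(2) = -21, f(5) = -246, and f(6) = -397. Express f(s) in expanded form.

Using the Lagrange interpolation formula with nodes 0, 2, 5, 6:
  L_0(s) = (s - 2)(s - 5)(s - 6) / -60
  L_1(s) = s(s - 5)(s - 6) / 24
  L_2(s) = s(s - 2)(s - 6) / -15
  L_3(s) = s(s - 2)(s - 5) / 24
Then f(s) = -1·L_0(s) - 21·L_1(s) - 246·L_2(s) - 397·L_3(s).
Expanding and collecting terms gives f(s) = -s^3 - 6s^2 + 6s - 1.
Check: f(2) = -21. ✓

f(s) = -s^3 - 6s^2 + 6s - 1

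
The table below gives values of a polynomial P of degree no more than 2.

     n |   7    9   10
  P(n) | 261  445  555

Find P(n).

P(n) = 6n^2 - 4n - 5

Using the Lagrange interpolation formula with nodes 7, 9, 10:
  L_0(n) = (n - 9)(n - 10) / 6
  L_1(n) = (n - 7)(n - 10) / -2
  L_2(n) = (n - 7)(n - 9) / 3
Then P(n) = 261·L_0(n) + 445·L_1(n) + 555·L_2(n).
Expanding and collecting terms gives P(n) = 6n^2 - 4n - 5.
Check: P(7) = 261. ✓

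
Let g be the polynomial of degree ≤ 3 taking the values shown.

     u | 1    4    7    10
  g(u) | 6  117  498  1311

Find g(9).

982

Write g(u) = au^3 + bu^2 + cu + d. Substituting each data point gives a linear system:
  a + b + c + d = 6
  64a + 16b + 4c + d = 117
  343a + 49b + 7c + d = 498
  1000a + 100b + 10c + d = 1311
Solving the system yields a = 1, b = 3, c = 1, d = 1.
So g(u) = u^3 + 3u^2 + u + 1.
Then g(9) = 982.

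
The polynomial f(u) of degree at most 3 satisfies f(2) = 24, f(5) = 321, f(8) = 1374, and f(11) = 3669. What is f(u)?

f(u) = 3u^3 - 3u^2 + 3u + 6

Write f(u) = au^3 + bu^2 + cu + d. Substituting each data point gives a linear system:
  8a + 4b + 2c + d = 24
  125a + 25b + 5c + d = 321
  512a + 64b + 8c + d = 1374
  1331a + 121b + 11c + d = 3669
Solving the system yields a = 3, b = -3, c = 3, d = 6.
So f(u) = 3u^3 - 3u^2 + 3u + 6.
Check: f(11) = 3669. ✓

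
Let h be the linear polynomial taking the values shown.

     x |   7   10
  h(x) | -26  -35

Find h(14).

Write h(x) = ax + b. Substituting each data point gives a linear system:
  7a + b = -26
  10a + b = -35
Solving the system yields a = -3, b = -5.
So h(x) = -3x - 5.
Then h(14) = -47.

-47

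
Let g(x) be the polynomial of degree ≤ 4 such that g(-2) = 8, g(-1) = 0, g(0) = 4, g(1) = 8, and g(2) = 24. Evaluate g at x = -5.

Write g(x) = ax^4 + bx^3 + cx^2 + dx + e. Substituting each data point gives a linear system:
  16a - 8b + 4c - 2d + e = 8
  a - b + c - d + e = 0
  e = 4
  a + b + c + d + e = 8
  16a + 8b + 4c + 2d + e = 24
Solving the system yields a = 1, b = 0, c = -1, d = 4, e = 4.
So g(x) = x^4 - x^2 + 4x + 4.
Then g(-5) = 584.

584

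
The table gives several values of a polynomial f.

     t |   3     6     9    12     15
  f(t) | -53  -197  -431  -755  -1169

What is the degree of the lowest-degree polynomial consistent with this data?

2

Forward differences of the values at t = 3, 6, 9, 12, 15:
  f  : -53  -197  -431  -755  -1169
  Δ  : -144  -234  -324  -414
  Δ^2: -90  -90  -90
  Δ^3: 0  0
  Δ^4: 0
The second differences are constant (-90) and nonzero, while all higher differences vanish, so the minimal degree is 2.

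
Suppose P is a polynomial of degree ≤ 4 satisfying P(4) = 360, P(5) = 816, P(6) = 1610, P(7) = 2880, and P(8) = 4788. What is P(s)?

P(s) = s^4 + s^3 + 3s^2 - s - 4

Write P(s) = as^4 + bs^3 + cs^2 + ds + e. Substituting each data point gives a linear system:
  256a + 64b + 16c + 4d + e = 360
  625a + 125b + 25c + 5d + e = 816
  1296a + 216b + 36c + 6d + e = 1610
  2401a + 343b + 49c + 7d + e = 2880
  4096a + 512b + 64c + 8d + e = 4788
Solving the system yields a = 1, b = 1, c = 3, d = -1, e = -4.
So P(s) = s⁴ + s³ + 3s² - s - 4.
Check: P(8) = 4788. ✓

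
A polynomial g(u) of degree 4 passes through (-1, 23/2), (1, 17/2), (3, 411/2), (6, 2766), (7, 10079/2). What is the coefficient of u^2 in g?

5

Write g(u) = au^4 + bu^3 + cu^2 + du + e. Substituting each data point gives a linear system:
  a - b + c - d + e = 23/2
  a + b + c + d + e = 17/2
  81a + 27b + 9c + 3d + e = 411/2
  1296a + 216b + 36c + 6d + e = 2766
  2401a + 343b + 49c + 7d + e = 10079/2
Solving the system yields a = 2, b = 0, c = 5, d = -3/2, e = 3.
So g(u) = 2u⁴ + 5u² - (3/2)u + 3.
The coefficient of u^2 is 5.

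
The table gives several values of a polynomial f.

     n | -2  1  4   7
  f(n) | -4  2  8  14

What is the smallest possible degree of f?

1

Forward differences of the values at n = -2, 1, 4, 7:
  f  : -4  2  8  14
  Δ  : 6  6  6
  Δ^2: 0  0
  Δ^3: 0
The first differences are constant (6) and nonzero, while all higher differences vanish, so the minimal degree is 1.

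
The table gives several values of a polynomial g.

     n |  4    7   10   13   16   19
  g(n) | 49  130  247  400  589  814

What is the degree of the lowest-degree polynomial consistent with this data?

2

Forward differences of the values at n = 4, 7, 10, 13, 16, 19:
  g  : 49  130  247  400  589  814
  Δ  : 81  117  153  189  225
  Δ^2: 36  36  36  36
  Δ^3: 0  0  0
  Δ^4: 0  0
  Δ^5: 0
The second differences are constant (36) and nonzero, while all higher differences vanish, so the minimal degree is 2.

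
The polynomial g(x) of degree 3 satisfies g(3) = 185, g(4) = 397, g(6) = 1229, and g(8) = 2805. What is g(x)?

g(x) = 5x^3 + 3x^2 + 6x + 5

Write g(x) = ax^3 + bx^2 + cx + d. Substituting each data point gives a linear system:
  27a + 9b + 3c + d = 185
  64a + 16b + 4c + d = 397
  216a + 36b + 6c + d = 1229
  512a + 64b + 8c + d = 2805
Solving the system yields a = 5, b = 3, c = 6, d = 5.
So g(x) = 5x³ + 3x² + 6x + 5.
Check: g(6) = 1229. ✓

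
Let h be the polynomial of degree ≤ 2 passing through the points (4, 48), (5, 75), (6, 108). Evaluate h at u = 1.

Using the Lagrange interpolation formula with nodes 4, 5, 6:
  L_0(u) = (u - 5)(u - 6) / 2
  L_1(u) = (u - 4)(u - 6) / -1
  L_2(u) = (u - 4)(u - 5) / 2
Then h(u) = 48·L_0(u) + 75·L_1(u) + 108·L_2(u).
Expanding and collecting terms gives h(u) = 3u^2.
Evaluating at u = 1: h(1) = 3.

3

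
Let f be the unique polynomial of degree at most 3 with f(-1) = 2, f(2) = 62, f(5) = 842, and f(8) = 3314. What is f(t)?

Write f(t) = at^3 + bt^2 + ct + d. Substituting each data point gives a linear system:
  -a + b - c + d = 2
  8a + 4b + 2c + d = 62
  125a + 25b + 5c + d = 842
  512a + 64b + 8c + d = 3314
Solving the system yields a = 6, b = 4, c = -2, d = 2.
So f(t) = 6t³ + 4t² - 2t + 2.
Check: f(2) = 62. ✓

f(t) = 6t^3 + 4t^2 - 2t + 2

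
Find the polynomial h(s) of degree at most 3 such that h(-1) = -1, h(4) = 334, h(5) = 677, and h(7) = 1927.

h(s) = 6s^3 - 2s^2 - 5s + 2

Using the Lagrange interpolation formula with nodes -1, 4, 5, 7:
  L_0(s) = (s - 4)(s - 5)(s - 7) / -240
  L_1(s) = (s + 1)(s - 5)(s - 7) / 15
  L_2(s) = (s + 1)(s - 4)(s - 7) / -12
  L_3(s) = (s + 1)(s - 4)(s - 5) / 48
Then h(s) = -1·L_0(s) + 334·L_1(s) + 677·L_2(s) + 1927·L_3(s).
Expanding and collecting terms gives h(s) = 6s^3 - 2s^2 - 5s + 2.
Check: h(-1) = -1. ✓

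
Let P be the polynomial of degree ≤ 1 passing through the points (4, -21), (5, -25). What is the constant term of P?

Write P(u) = au + b. Substituting each data point gives a linear system:
  4a + b = -21
  5a + b = -25
Solving the system yields a = -4, b = -5.
So P(u) = -4u - 5.
The constant term is -5.

-5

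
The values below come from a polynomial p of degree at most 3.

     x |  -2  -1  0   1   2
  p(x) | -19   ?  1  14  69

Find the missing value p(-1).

0

The 4 known points determine the degree-3 polynomial uniquely.
Write p(x) = ax^3 + bx^2 + cx + d. Substituting each data point gives a linear system:
  -8a + 4b - 2c + d = -19
  d = 1
  a + b + c + d = 14
  8a + 4b + 2c + d = 69
Solving the system yields a = 5, b = 6, c = 2, d = 1.
So p(x) = 5x^3 + 6x^2 + 2x + 1.
Then p(-1) = 0.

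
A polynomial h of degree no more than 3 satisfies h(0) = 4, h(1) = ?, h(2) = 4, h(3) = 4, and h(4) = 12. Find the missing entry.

The 4 known points determine the degree-3 polynomial uniquely.
Write h(s) = as^3 + bs^2 + cs + d. Substituting each data point gives a linear system:
  d = 4
  8a + 4b + 2c + d = 4
  27a + 9b + 3c + d = 4
  64a + 16b + 4c + d = 12
Solving the system yields a = 1, b = -5, c = 6, d = 4.
So h(s) = s^3 - 5s^2 + 6s + 4.
Then h(1) = 6.

6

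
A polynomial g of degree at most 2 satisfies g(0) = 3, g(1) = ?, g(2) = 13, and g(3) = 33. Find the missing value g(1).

The 3 known points determine the degree-2 polynomial uniquely.
Write g(t) = at^2 + bt + c. Substituting each data point gives a linear system:
  c = 3
  4a + 2b + c = 13
  9a + 3b + c = 33
Solving the system yields a = 5, b = -5, c = 3.
So g(t) = 5t² - 5t + 3.
Then g(1) = 3.

3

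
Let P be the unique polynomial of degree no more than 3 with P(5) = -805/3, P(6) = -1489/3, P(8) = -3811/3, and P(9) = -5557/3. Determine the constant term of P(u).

Write P(u) = au^3 + bu^2 + cu + d. Substituting each data point gives a linear system:
  125a + 25b + 5c + d = -805/3
  216a + 36b + 6c + d = -1489/3
  512a + 64b + 8c + d = -3811/3
  729a + 81b + 9c + d = -5557/3
Solving the system yields a = -3, b = 4, c = 1, d = 5/3.
So P(u) = -3u^3 + 4u^2 + u + 5/3.
The constant term is 5/3.

5/3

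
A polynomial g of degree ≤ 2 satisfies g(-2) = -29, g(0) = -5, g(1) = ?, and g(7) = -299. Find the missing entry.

-11

The 3 known points determine the degree-2 polynomial uniquely.
Write g(x) = ax^2 + bx + c. Substituting each data point gives a linear system:
  4a - 2b + c = -29
  c = -5
  49a + 7b + c = -299
Solving the system yields a = -6, b = 0, c = -5.
So g(x) = -6x^2 - 5.
Then g(1) = -11.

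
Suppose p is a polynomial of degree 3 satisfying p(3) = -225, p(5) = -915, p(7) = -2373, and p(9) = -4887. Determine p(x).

Using the Lagrange interpolation formula with nodes 3, 5, 7, 9:
  L_0(x) = (x - 5)(x - 7)(x - 9) / -48
  L_1(x) = (x - 3)(x - 7)(x - 9) / 16
  L_2(x) = (x - 3)(x - 5)(x - 9) / -16
  L_3(x) = (x - 3)(x - 5)(x - 7) / 48
Then p(x) = -225·L_0(x) - 915·L_1(x) - 2373·L_2(x) - 4887·L_3(x).
Expanding and collecting terms gives p(x) = -6x^3 - 6x^2 - 3x.
Check: p(3) = -225. ✓

p(x) = -6x^3 - 6x^2 - 3x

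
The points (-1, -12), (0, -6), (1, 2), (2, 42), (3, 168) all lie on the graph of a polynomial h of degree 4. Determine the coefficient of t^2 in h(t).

0

Write h(t) = at^4 + bt^3 + ct^2 + dt + e. Substituting each data point gives a linear system:
  a - b + c - d + e = -12
  e = -6
  a + b + c + d + e = 2
  16a + 8b + 4c + 2d + e = 42
  81a + 27b + 9c + 3d + e = 168
Solving the system yields a = 1, b = 3, c = 0, d = 4, e = -6.
So h(t) = t^4 + 3t^3 + 4t - 6.
The coefficient of t^2 is 0.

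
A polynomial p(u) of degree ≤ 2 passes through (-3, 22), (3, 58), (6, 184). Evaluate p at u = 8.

Using the Lagrange interpolation formula with nodes -3, 3, 6:
  L_0(u) = (u - 3)(u - 6) / 54
  L_1(u) = (u + 3)(u - 6) / -18
  L_2(u) = (u + 3)(u - 3) / 27
Then p(u) = 22·L_0(u) + 58·L_1(u) + 184·L_2(u).
Expanding and collecting terms gives p(u) = 4u² + 6u + 4.
Evaluating at u = 8: p(8) = 308.

308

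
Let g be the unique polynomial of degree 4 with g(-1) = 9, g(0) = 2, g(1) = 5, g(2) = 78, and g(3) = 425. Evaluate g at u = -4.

Using the Lagrange interpolation formula with nodes -1, 0, 1, 2, 3:
  L_0(u) = u(u - 1)(u - 2)(u - 3) / 24
  L_1(u) = (u + 1)(u - 1)(u - 2)(u - 3) / -6
  L_2(u) = (u + 1)u(u - 2)(u - 3) / 4
  L_3(u) = (u + 1)u(u - 1)(u - 3) / -6
  L_4(u) = (u + 1)u(u - 1)(u - 2) / 24
Then g(u) = 9·L_0(u) + 2·L_1(u) + 5·L_2(u) + 78·L_3(u) + 425·L_4(u).
Expanding and collecting terms gives g(u) = 6u⁴ - 2u³ - u² + 2.
Evaluating at u = -4: g(-4) = 1650.

1650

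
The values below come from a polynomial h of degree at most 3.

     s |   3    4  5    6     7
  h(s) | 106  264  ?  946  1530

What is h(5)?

On equispaced nodes a degree-3 polynomial has vanishing fourth forward difference, so
  h(3) - 4·h(4) + 6·h(5) - 4·h(6) + h(7) = 0.
Substituting the known values and solving for h(5):
  6·h(5) = 3204
  h(5) = 534.

534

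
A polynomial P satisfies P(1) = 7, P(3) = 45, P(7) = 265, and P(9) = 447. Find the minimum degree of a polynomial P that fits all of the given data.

2

Divided differences on the nodes 1, 3, 7, 9:
  order 0: 7  45  265  447
  order 1: 19  55  91
  order 2: 6  6
  order 3: 0
The order-2 divided differences are all 6 (nonzero) and every higher order vanishes, so the data lies on a polynomial of degree exactly 2.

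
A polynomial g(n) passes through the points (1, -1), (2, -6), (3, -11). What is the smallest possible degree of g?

1

Forward differences of the values at n = 1, 2, 3:
  g  : -1  -6  -11
  Δ  : -5  -5
  Δ^2: 0
The first differences are constant (-5) and nonzero, while all higher differences vanish, so the minimal degree is 1.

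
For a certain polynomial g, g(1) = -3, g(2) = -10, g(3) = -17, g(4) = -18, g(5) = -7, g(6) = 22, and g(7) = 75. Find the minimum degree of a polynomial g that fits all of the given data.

3

Forward differences of the values at u = 1, 2, 3, 4, 5, 6, 7:
  g  : -3  -10  -17  -18  -7  22  75
  Δ  : -7  -7  -1  11  29  53
  Δ^2: 0  6  12  18  24
  Δ^3: 6  6  6  6
  Δ^4: 0  0  0
  Δ^5: 0  0
  Δ^6: 0
The third differences are constant (6) and nonzero, while all higher differences vanish, so the minimal degree is 3.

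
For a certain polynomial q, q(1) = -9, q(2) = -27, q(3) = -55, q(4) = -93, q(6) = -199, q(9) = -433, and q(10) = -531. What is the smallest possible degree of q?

2

Divided differences on the nodes 1, 2, 3, 4, 6, 9, 10:
  order 0: -9  -27  -55  -93  -199  -433  -531
  order 1: -18  -28  -38  -53  -78  -98
  order 2: -5  -5  -5  -5  -5
  order 3: 0  0  0  0
  order 4: 0  0  0
  order 5: 0  0
  order 6: 0
The order-2 divided differences are all -5 (nonzero) and every higher order vanishes, so the data lies on a polynomial of degree exactly 2.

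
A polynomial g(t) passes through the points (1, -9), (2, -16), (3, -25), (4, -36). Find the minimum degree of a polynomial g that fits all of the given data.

2

Forward differences of the values at t = 1, 2, 3, 4:
  g  : -9  -16  -25  -36
  Δ  : -7  -9  -11
  Δ^2: -2  -2
  Δ^3: 0
The second differences are constant (-2) and nonzero, while all higher differences vanish, so the minimal degree is 2.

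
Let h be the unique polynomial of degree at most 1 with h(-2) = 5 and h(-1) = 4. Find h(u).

h(u) = -u + 3

Using the Lagrange interpolation formula with nodes -2, -1:
  L_0(u) = (u + 1) / -1
  L_1(u) = (u + 2) / 1
Then h(u) = 5·L_0(u) + 4·L_1(u).
Expanding and collecting terms gives h(u) = -u + 3.
Check: h(-1) = 4. ✓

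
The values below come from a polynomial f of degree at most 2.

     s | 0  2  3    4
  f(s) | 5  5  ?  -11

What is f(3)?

The 3 known points determine the degree-2 polynomial uniquely.
Write f(s) = as^2 + bs + c. Substituting each data point gives a linear system:
  c = 5
  4a + 2b + c = 5
  16a + 4b + c = -11
Solving the system yields a = -2, b = 4, c = 5.
So f(s) = -2s^2 + 4s + 5.
Then f(3) = -1.

-1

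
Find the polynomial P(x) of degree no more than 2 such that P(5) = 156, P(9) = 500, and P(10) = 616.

Using the Lagrange interpolation formula with nodes 5, 9, 10:
  L_0(x) = (x - 9)(x - 10) / 20
  L_1(x) = (x - 5)(x - 10) / -4
  L_2(x) = (x - 5)(x - 9) / 5
Then P(x) = 156·L_0(x) + 500·L_1(x) + 616·L_2(x).
Expanding and collecting terms gives P(x) = 6x^2 + 2x - 4.
Check: P(10) = 616. ✓

P(x) = 6x^2 + 2x - 4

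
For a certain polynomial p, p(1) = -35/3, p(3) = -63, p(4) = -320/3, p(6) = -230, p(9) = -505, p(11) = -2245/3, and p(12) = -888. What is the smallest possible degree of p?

Divided differences on the nodes 1, 3, 4, 6, 9, 11, 12:
  order 0: -35/3  -63  -320/3  -230  -505  -2245/3  -888
  order 1: -77/3  -131/3  -185/3  -275/3  -365/3  -419/3
  order 2: -6  -6  -6  -6  -6
  order 3: 0  0  0  0
  order 4: 0  0  0
  order 5: 0  0
  order 6: 0
The order-2 divided differences are all -6 (nonzero) and every higher order vanishes, so the data lies on a polynomial of degree exactly 2.

2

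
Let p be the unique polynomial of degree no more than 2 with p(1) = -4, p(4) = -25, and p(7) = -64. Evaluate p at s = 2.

Forward differences of the values at s = 1, 4, 7:
  p  : -4  -25  -64
  Δ  : -21  -39
  Δ^2: -18
The second differences are constant, confirming degree 2.
Interpolating (Newton forward form) and evaluating at s = 2 gives p(2) = -9.

-9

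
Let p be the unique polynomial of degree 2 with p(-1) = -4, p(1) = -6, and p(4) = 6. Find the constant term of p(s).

Write p(s) = as^2 + bs + c. Substituting each data point gives a linear system:
  a - b + c = -4
  a + b + c = -6
  16a + 4b + c = 6
Solving the system yields a = 1, b = -1, c = -6.
So p(s) = s² - s - 6.
The constant term is -6.

-6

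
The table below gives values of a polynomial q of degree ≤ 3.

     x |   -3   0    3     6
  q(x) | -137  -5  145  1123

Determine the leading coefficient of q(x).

Write q(x) = ax^3 + bx^2 + cx + d. Substituting each data point gives a linear system:
  -27a + 9b - 3c + d = -137
  d = -5
  27a + 9b + 3c + d = 145
  216a + 36b + 6c + d = 1123
Solving the system yields a = 5, b = 1, c = 2, d = -5.
So q(x) = 5x^3 + x^2 + 2x - 5.
The leading coefficient is 5.

5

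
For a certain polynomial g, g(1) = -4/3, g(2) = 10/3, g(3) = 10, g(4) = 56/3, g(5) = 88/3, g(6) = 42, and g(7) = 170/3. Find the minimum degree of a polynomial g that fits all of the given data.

2

Forward differences of the values at t = 1, 2, 3, 4, 5, 6, 7:
  g  : -4/3  10/3  10  56/3  88/3  42  170/3
  Δ  : 14/3  20/3  26/3  32/3  38/3  44/3
  Δ^2: 2  2  2  2  2
  Δ^3: 0  0  0  0
  Δ^4: 0  0  0
  Δ^5: 0  0
  Δ^6: 0
The second differences are constant (2) and nonzero, while all higher differences vanish, so the minimal degree is 2.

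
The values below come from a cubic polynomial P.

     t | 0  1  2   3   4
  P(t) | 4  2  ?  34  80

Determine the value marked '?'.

10

On equispaced nodes a degree-3 polynomial has vanishing fourth forward difference, so
  P(0) - 4·P(1) + 6·P(2) - 4·P(3) + P(4) = 0.
Substituting the known values and solving for P(2):
  6·P(2) = 60
  P(2) = 10.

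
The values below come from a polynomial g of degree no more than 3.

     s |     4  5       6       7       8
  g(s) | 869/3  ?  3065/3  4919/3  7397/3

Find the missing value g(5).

On equispaced nodes a degree-3 polynomial has vanishing fourth forward difference, so
  g(4) - 4·g(5) + 6·g(6) - 4·g(7) + g(8) = 0.
Substituting the known values and solving for g(5):
  -4·g(5) = -6980/3
  g(5) = 1745/3.

1745/3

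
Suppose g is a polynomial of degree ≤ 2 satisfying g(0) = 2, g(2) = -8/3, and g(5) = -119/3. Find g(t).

Using the Lagrange interpolation formula with nodes 0, 2, 5:
  L_0(t) = (t - 2)(t - 5) / 10
  L_1(t) = t(t - 5) / -6
  L_2(t) = t(t - 2) / 15
Then g(t) = 2·L_0(t) - 8/3·L_1(t) - 119/3·L_2(t).
Expanding and collecting terms gives g(t) = -2t² + (5/3)t + 2.
Check: g(2) = -8/3. ✓

g(t) = -2t^2 + (5/3)t + 2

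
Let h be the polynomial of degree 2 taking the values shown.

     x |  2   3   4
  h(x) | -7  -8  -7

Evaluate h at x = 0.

1

Write h(x) = ax^2 + bx + c. Substituting each data point gives a linear system:
  4a + 2b + c = -7
  9a + 3b + c = -8
  16a + 4b + c = -7
Solving the system yields a = 1, b = -6, c = 1.
So h(x) = x² - 6x + 1.
Then h(0) = 1.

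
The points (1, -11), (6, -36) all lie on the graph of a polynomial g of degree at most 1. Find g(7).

-41

Using the Lagrange interpolation formula with nodes 1, 6:
  L_0(t) = (t - 6) / -5
  L_1(t) = (t - 1) / 5
Then g(t) = -11·L_0(t) - 36·L_1(t).
Expanding and collecting terms gives g(t) = -5t - 6.
Evaluating at t = 7: g(7) = -41.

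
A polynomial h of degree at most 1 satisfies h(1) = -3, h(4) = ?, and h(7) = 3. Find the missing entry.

The 2 known points determine the degree-1 polynomial uniquely.
Write h(x) = ax + b. Substituting each data point gives a linear system:
  a + b = -3
  7a + b = 3
Solving the system yields a = 1, b = -4.
So h(x) = x - 4.
Then h(4) = 0.

0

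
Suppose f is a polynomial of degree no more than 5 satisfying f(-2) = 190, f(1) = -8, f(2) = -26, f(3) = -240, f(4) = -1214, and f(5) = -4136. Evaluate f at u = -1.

16

Write f(u) = au^5 + bu^4 + cu^3 + du^2 + eu + k. Substituting each data point gives a linear system:
  -32a + 16b - 8c + 4d - 2e + k = 190
  a + b + c + d + e + k = -8
  32a + 16b + 8c + 4d + 2e + k = -26
  243a + 81b + 27c + 9d + 3e + k = -240
  1024a + 256b + 64c + 16d + 4e + k = -1214
  3125a + 625b + 125c + 25d + 5e + k = -4136
Solving the system yields a = -2, b = 4, c = -4, d = 6, e = -6, k = -6.
So f(u) = -2u^5 + 4u^4 - 4u^3 + 6u^2 - 6u - 6.
Then f(-1) = 16.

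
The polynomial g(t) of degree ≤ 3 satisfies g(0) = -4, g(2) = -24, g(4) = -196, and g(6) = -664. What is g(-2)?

8

Forward differences of the values at t = 0, 2, 4, 6:
  g  : -4  -24  -196  -664
  Δ  : -20  -172  -468
  Δ^2: -152  -296
  Δ^3: -144
The third differences are constant, confirming degree 3.
Interpolating (Newton forward form) and evaluating at t = -2 gives g(-2) = 8.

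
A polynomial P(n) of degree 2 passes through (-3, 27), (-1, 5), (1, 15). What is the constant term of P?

Write P(n) = an^2 + bn + c. Substituting each data point gives a linear system:
  9a - 3b + c = 27
  a - b + c = 5
  a + b + c = 15
Solving the system yields a = 4, b = 5, c = 6.
So P(n) = 4n^2 + 5n + 6.
The constant term is 6.

6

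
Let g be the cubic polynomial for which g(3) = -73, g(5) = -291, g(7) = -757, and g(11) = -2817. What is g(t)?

Using the Lagrange interpolation formula with nodes 3, 5, 7, 11:
  L_0(t) = (t - 5)(t - 7)(t - 11) / -64
  L_1(t) = (t - 3)(t - 7)(t - 11) / 24
  L_2(t) = (t - 3)(t - 5)(t - 11) / -32
  L_3(t) = (t - 3)(t - 5)(t - 7) / 192
Then g(t) = -73·L_0(t) - 291·L_1(t) - 757·L_2(t) - 2817·L_3(t).
Expanding and collecting terms gives g(t) = -2t³ - t² - 3t - 1.
Check: g(3) = -73. ✓

g(t) = -2t^3 - t^2 - 3t - 1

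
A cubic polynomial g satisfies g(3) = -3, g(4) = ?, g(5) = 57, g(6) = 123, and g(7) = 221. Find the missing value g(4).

17

On equispaced nodes a degree-3 polynomial has vanishing fourth forward difference, so
  g(3) - 4·g(4) + 6·g(5) - 4·g(6) + g(7) = 0.
Substituting the known values and solving for g(4):
  -4·g(4) = -68
  g(4) = 17.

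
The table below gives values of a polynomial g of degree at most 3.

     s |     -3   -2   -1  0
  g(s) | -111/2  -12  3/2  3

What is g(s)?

Using the Lagrange interpolation formula with nodes -3, -2, -1, 0:
  L_0(s) = (s + 2)(s + 1)s / -6
  L_1(s) = (s + 3)(s + 1)s / 2
  L_2(s) = (s + 3)(s + 2)s / -2
  L_3(s) = (s + 3)(s + 2)(s + 1) / 6
Then g(s) = -111/2·L_0(s) - 12·L_1(s) + 3/2·L_2(s) + 3·L_3(s).
Expanding and collecting terms gives g(s) = 3s^3 + 3s^2 + (3/2)s + 3.
Check: g(0) = 3. ✓

g(s) = 3s^3 + 3s^2 + (3/2)s + 3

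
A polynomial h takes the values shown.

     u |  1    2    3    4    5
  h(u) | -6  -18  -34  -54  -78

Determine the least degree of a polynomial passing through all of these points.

2

Forward differences of the values at u = 1, 2, 3, 4, 5:
  h  : -6  -18  -34  -54  -78
  Δ  : -12  -16  -20  -24
  Δ^2: -4  -4  -4
  Δ^3: 0  0
  Δ^4: 0
The second differences are constant (-4) and nonzero, while all higher differences vanish, so the minimal degree is 2.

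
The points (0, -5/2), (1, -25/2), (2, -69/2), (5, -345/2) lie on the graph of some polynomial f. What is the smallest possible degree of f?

2

Divided differences on the nodes 0, 1, 2, 5:
  order 0: -5/2  -25/2  -69/2  -345/2
  order 1: -10  -22  -46
  order 2: -6  -6
  order 3: 0
The order-2 divided differences are all -6 (nonzero) and every higher order vanishes, so the data lies on a polynomial of degree exactly 2.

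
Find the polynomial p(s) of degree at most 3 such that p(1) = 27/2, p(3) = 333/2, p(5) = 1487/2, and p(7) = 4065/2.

Write p(s) = as^3 + bs^2 + cs + d. Substituting each data point gives a linear system:
  a + b + c + d = 27/2
  27a + 9b + 3c + d = 333/2
  125a + 25b + 5c + d = 1487/2
  343a + 49b + 7c + d = 4065/2
Solving the system yields a = 6, b = -1, c = 5/2, d = 6.
So p(s) = 6s³ - s² + (5/2)s + 6.
Check: p(7) = 4065/2. ✓

p(s) = 6s^3 - s^2 + (5/2)s + 6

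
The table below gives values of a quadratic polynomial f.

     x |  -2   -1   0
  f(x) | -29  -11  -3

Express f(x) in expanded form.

Write f(x) = ax^2 + bx + c. Substituting each data point gives a linear system:
  4a - 2b + c = -29
  a - b + c = -11
  c = -3
Solving the system yields a = -5, b = 3, c = -3.
So f(x) = -5x² + 3x - 3.
Check: f(0) = -3. ✓

f(x) = -5x^2 + 3x - 3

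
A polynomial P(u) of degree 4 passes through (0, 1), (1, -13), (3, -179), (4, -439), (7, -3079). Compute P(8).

Using the Lagrange interpolation formula with nodes 0, 1, 3, 4, 7:
  L_0(u) = (u - 1)(u - 3)(u - 4)(u - 7) / 84
  L_1(u) = u(u - 3)(u - 4)(u - 7) / -36
  L_2(u) = u(u - 1)(u - 4)(u - 7) / 24
  L_3(u) = u(u - 1)(u - 3)(u - 7) / -36
  L_4(u) = u(u - 1)(u - 3)(u - 4) / 504
Then P(u) = 1·L_0(u) - 13·L_1(u) - 179·L_2(u) - 439·L_3(u) - 3079·L_4(u).
Expanding and collecting terms gives P(u) = -u⁴ - u³ - 6u² - 6u + 1.
Evaluating at u = 8: P(8) = -5039.

-5039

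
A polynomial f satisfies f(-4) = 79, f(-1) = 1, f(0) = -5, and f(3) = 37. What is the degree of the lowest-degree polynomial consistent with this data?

2

Divided differences on the nodes -4, -1, 0, 3:
  order 0: 79  1  -5  37
  order 1: -26  -6  14
  order 2: 5  5
  order 3: 0
The order-2 divided differences are all 5 (nonzero) and every higher order vanishes, so the data lies on a polynomial of degree exactly 2.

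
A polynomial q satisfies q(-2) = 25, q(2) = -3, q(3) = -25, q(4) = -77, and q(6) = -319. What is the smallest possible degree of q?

Divided differences on the nodes -2, 2, 3, 4, 6:
  order 0: 25  -3  -25  -77  -319
  order 1: -7  -22  -52  -121
  order 2: -3  -15  -23
  order 3: -2  -2
  order 4: 0
The order-3 divided differences are all -2 (nonzero) and every higher order vanishes, so the data lies on a polynomial of degree exactly 3.

3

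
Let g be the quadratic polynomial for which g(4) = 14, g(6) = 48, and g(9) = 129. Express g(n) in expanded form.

g(n) = 2n^2 - 3n - 6

Write g(n) = an^2 + bn + c. Substituting each data point gives a linear system:
  16a + 4b + c = 14
  36a + 6b + c = 48
  81a + 9b + c = 129
Solving the system yields a = 2, b = -3, c = -6.
So g(n) = 2n^2 - 3n - 6.
Check: g(6) = 48. ✓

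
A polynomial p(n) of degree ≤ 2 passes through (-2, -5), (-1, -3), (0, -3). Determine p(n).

Write p(n) = an^2 + bn + c. Substituting each data point gives a linear system:
  4a - 2b + c = -5
  a - b + c = -3
  c = -3
Solving the system yields a = -1, b = -1, c = -3.
So p(n) = -n^2 - n - 3.
Check: p(0) = -3. ✓

p(n) = -n^2 - n - 3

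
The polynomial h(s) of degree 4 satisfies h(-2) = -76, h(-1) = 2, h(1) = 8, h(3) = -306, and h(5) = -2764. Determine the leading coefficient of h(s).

-5

Write h(s) = as^4 + bs^3 + cs^2 + ds + e. Substituting each data point gives a linear system:
  16a - 8b + 4c - 2d + e = -76
  a - b + c - d + e = 2
  a + b + c + d + e = 8
  81a + 27b + 9c + 3d + e = -306
  625a + 125b + 25c + 5d + e = -2764
Solving the system yields a = -5, b = 2, c = 4, d = 1, e = 6.
So h(s) = -5s⁴ + 2s³ + 4s² + s + 6.
The leading coefficient is -5.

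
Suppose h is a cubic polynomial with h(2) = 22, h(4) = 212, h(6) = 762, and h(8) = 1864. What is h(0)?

0

Using the Lagrange interpolation formula with nodes 2, 4, 6, 8:
  L_0(s) = (s - 4)(s - 6)(s - 8) / -48
  L_1(s) = (s - 2)(s - 6)(s - 8) / 16
  L_2(s) = (s - 2)(s - 4)(s - 8) / -16
  L_3(s) = (s - 2)(s - 4)(s - 6) / 48
Then h(s) = 22·L_0(s) + 212·L_1(s) + 762·L_2(s) + 1864·L_3(s).
Expanding and collecting terms gives h(s) = 4s^3 - 3s^2 + s.
Evaluating at s = 0: h(0) = 0.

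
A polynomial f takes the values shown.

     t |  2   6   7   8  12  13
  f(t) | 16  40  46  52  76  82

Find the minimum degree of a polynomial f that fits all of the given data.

Divided differences on the nodes 2, 6, 7, 8, 12, 13:
  order 0: 16  40  46  52  76  82
  order 1: 6  6  6  6  6
  order 2: 0  0  0  0
  order 3: 0  0  0
  order 4: 0  0
  order 5: 0
The order-1 divided differences are all 6 (nonzero) and every higher order vanishes, so the data lies on a polynomial of degree exactly 1.

1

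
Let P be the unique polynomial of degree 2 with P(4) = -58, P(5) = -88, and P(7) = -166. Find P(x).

P(x) = -3x^2 - 3x + 2

Using the Lagrange interpolation formula with nodes 4, 5, 7:
  L_0(x) = (x - 5)(x - 7) / 3
  L_1(x) = (x - 4)(x - 7) / -2
  L_2(x) = (x - 4)(x - 5) / 6
Then P(x) = -58·L_0(x) - 88·L_1(x) - 166·L_2(x).
Expanding and collecting terms gives P(x) = -3x^2 - 3x + 2.
Check: P(5) = -88. ✓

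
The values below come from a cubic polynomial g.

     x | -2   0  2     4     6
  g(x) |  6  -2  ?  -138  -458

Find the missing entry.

On equispaced nodes a degree-3 polynomial has vanishing fourth forward difference, so
  g(-2) - 4·g(0) + 6·g(2) - 4·g(4) + g(6) = 0.
Substituting the known values and solving for g(2):
  6·g(2) = -108
  g(2) = -18.

-18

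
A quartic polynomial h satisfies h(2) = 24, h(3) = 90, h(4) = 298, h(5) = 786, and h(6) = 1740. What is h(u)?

h(u) = 2u^4 - 5u^3 + 6u^2 + u + 6

Using the Lagrange interpolation formula with nodes 2, 3, 4, 5, 6:
  L_0(u) = (u - 3)(u - 4)(u - 5)(u - 6) / 24
  L_1(u) = (u - 2)(u - 4)(u - 5)(u - 6) / -6
  L_2(u) = (u - 2)(u - 3)(u - 5)(u - 6) / 4
  L_3(u) = (u - 2)(u - 3)(u - 4)(u - 6) / -6
  L_4(u) = (u - 2)(u - 3)(u - 4)(u - 5) / 24
Then h(u) = 24·L_0(u) + 90·L_1(u) + 298·L_2(u) + 786·L_3(u) + 1740·L_4(u).
Expanding and collecting terms gives h(u) = 2u⁴ - 5u³ + 6u² + u + 6.
Check: h(3) = 90. ✓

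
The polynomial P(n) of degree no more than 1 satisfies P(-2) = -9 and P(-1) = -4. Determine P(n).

P(n) = 5n + 1

Write P(n) = an + b. Substituting each data point gives a linear system:
  -2a + b = -9
  -a + b = -4
Solving the system yields a = 5, b = 1.
So P(n) = 5n + 1.
Check: P(-2) = -9. ✓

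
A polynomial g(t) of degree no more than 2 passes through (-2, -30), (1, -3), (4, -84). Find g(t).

Using the Lagrange interpolation formula with nodes -2, 1, 4:
  L_0(t) = (t - 1)(t - 4) / 18
  L_1(t) = (t + 2)(t - 4) / -9
  L_2(t) = (t + 2)(t - 1) / 18
Then g(t) = -30·L_0(t) - 3·L_1(t) - 84·L_2(t).
Expanding and collecting terms gives g(t) = -6t^2 + 3t.
Check: g(-2) = -30. ✓

g(t) = -6t^2 + 3t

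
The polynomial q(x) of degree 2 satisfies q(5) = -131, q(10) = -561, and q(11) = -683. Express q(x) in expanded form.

Write q(x) = ax^2 + bx + c. Substituting each data point gives a linear system:
  25a + 5b + c = -131
  100a + 10b + c = -561
  121a + 11b + c = -683
Solving the system yields a = -6, b = 4, c = -1.
So q(x) = -6x^2 + 4x - 1.
Check: q(10) = -561. ✓

q(x) = -6x^2 + 4x - 1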